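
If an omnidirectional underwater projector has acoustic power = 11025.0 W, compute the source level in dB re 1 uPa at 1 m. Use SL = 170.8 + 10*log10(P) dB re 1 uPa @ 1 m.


211.22 dB


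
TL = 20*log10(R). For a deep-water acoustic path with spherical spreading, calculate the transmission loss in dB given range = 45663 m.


TL = 20*log10(45663) = 93.19

93.19 dB


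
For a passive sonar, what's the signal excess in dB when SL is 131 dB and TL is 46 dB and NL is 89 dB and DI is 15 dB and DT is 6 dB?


SE = SL - TL - NL + DI - DT = 131 - 46 - 89 + 15 - 6 = 5

5 dB


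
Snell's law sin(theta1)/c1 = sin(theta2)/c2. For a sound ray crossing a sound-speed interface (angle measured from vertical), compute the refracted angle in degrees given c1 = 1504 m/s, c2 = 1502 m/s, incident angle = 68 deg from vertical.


67.81 deg


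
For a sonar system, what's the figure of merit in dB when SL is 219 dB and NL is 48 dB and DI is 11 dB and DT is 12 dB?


FOM = SL - NL + DI - DT = 219 - 48 + 11 - 12 = 170

170 dB


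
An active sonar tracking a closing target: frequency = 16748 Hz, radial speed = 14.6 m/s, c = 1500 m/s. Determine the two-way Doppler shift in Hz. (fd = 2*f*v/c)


fd = 2*f*v/c = 2 * 16748 * 14.6 / 1500 = 326.03

326.03 Hz


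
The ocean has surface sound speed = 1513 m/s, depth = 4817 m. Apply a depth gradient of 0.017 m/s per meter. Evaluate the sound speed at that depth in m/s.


c = 1513 + 0.017 * 4817 = 1594.889

1594.889 m/s


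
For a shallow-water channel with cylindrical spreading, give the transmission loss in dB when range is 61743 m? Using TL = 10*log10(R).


47.91 dB


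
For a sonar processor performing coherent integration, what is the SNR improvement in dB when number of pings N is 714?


28.54 dB


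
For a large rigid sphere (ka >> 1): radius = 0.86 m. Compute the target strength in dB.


TS = 10*log10(0.86^2 / 4) = 10*log10(0.1849) = -7.33

-7.33 dB


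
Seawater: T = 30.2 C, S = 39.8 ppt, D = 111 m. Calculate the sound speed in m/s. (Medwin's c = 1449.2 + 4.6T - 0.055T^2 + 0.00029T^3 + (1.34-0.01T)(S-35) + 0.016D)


c = 1449.2 + 4.6*30.2 - 0.055*30.2^2 + 0.00029*30.2^3 + (1.34 - 0.01*30.2)*(39.8 - 35) + 0.016*111 = 1552.7

1552.7 m/s


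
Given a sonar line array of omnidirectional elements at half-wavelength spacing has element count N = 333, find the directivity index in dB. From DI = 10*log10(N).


25.22 dB


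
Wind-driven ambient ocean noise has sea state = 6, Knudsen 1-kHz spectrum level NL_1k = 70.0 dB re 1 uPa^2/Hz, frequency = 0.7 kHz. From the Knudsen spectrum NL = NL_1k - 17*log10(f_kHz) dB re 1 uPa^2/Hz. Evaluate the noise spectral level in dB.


NL = NL_1k - 17*log10(f_kHz) = 70.0 - 17*log10(0.7) = 70.0 - (-2.63) = 72.63

72.63 dB


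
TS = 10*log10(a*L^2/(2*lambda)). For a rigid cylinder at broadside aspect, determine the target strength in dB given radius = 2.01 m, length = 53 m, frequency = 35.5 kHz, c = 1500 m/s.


lambda = 1500/35500 = 0.04225 m
TS = 10*log10(2.01*53^2/(2*0.04225)) = 48.25

48.25 dB


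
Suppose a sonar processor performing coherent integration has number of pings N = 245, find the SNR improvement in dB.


23.89 dB


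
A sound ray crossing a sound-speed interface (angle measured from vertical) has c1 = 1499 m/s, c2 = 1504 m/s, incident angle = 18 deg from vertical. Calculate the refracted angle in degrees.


sin(theta2) = (c2/c1)*sin(theta1) = (1504/1499)*sin(18 deg) = 0.31005
theta2 = arcsin(0.31005) = 18.06

18.06 deg


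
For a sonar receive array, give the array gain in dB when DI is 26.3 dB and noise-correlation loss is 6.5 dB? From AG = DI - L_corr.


AG = DI - L_corr = 26.3 - 6.5 = 19.8

19.8 dB


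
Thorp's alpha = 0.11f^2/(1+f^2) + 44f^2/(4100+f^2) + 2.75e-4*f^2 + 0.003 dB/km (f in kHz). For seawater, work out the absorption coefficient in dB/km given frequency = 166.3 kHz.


f^2 = 27655.69
alpha = 0.11*27655.69/(1+27655.69) + 44*27655.69/(4100+27655.69) + 2.75e-4*27655.69 + 0.003 = 46.037

46.037 dB/km


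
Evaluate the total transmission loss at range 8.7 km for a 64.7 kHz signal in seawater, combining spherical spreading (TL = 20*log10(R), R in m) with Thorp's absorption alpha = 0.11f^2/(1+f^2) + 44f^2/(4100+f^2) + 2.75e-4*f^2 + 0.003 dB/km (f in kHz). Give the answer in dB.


Step 1 (Thorp): alpha = 0.11*4186.09/(1+4186.09) + 44*4186.09/(4100+4186.09) + 2.75e-4*4186.09 + 0.003 = 23.4927 dB/km
Step 2: TL_spread = 20*log10(8700) = 78.79 dB
Step 3: TL_abs = alpha*R = 23.4927 * 8.7 = 204.39 dB
Step 4: TL_total = 78.79 + 204.39 = 283.18

283.18 dB


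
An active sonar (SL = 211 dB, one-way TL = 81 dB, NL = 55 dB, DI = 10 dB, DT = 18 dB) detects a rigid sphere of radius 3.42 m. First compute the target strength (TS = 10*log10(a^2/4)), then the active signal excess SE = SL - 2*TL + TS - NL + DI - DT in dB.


Step 1: TS = 10*log10(3.42^2/4) = 4.66 dB
Step 2: SE = SL - 2*TL + TS - NL + DI - DT = 211 - 2*81 + (4.66) - 55 + 10 - 18 = -9.34

-9.34 dB


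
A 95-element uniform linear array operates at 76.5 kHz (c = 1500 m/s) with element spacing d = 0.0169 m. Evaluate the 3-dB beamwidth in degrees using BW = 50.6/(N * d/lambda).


Step 1: lambda = 1500/76500 = 0.01961 m
Step 2: d/lambda = 0.0169/0.01961 = 0.8618
Step 3: BW = 50.6/(N * d/lambda) = 50.6/(95 * 0.8618) = 0.62

0.62 deg


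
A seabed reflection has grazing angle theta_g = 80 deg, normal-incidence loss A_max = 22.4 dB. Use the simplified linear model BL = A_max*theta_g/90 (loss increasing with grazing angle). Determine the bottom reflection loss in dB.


19.91 dB


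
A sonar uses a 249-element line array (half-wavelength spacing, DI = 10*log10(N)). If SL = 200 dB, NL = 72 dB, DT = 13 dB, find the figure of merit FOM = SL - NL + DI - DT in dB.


138.96 dB


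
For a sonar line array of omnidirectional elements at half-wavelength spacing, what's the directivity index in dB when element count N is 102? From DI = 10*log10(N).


DI = 10*log10(102) = 20.09

20.09 dB


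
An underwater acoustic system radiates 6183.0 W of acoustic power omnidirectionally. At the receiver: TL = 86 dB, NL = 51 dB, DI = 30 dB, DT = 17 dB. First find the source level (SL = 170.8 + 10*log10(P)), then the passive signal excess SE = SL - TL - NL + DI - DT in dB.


Step 1: SL = 170.8 + 10*log10(6183.0) = 208.71 dB
Step 2: SE = SL - TL - NL + DI - DT = 208.71 - 86 - 51 + 30 - 17 = 84.71

84.71 dB


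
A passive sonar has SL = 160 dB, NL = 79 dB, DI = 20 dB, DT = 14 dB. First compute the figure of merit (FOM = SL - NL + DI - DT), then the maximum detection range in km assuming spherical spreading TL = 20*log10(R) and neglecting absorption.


Step 1: FOM = SL - NL + DI - DT = 160 - 79 + 20 - 14 = 87 dB
Step 2: at max range FOM = TL = 20*log10(R), so R = 10^(87/20) = 22387.21 m = 22.39 km

22.39 km


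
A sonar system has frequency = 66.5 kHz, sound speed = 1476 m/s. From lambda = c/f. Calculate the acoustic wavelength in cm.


2.22 cm


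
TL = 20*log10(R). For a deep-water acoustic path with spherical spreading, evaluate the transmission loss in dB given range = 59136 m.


95.44 dB


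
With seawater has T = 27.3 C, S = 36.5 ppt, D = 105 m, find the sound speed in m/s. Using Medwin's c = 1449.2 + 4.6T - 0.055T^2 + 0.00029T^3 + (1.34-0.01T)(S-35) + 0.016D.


c = 1449.2 + 4.6*27.3 - 0.055*27.3^2 + 0.00029*27.3^3 + (1.34 - 0.01*27.3)*(36.5 - 35) + 0.016*105 = 1542.97

1542.97 m/s


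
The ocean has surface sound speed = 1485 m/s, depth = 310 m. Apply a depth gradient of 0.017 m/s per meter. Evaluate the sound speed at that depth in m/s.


c = 1485 + 0.017 * 310 = 1490.27

1490.27 m/s


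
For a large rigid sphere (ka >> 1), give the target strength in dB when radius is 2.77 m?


TS = 10*log10(2.77^2 / 4) = 10*log10(1.918225) = 2.83

2.83 dB


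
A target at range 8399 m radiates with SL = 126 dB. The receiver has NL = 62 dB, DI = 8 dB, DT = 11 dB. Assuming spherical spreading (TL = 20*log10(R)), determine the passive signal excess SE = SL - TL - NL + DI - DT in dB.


Step 1: TL = 20*log10(8399) = 78.48 dB
Step 2: SE = 126 - 78.48 - 62 + 8 - 11 = -17.48

-17.48 dB


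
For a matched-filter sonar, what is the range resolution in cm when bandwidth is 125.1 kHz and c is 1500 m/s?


0.6 cm


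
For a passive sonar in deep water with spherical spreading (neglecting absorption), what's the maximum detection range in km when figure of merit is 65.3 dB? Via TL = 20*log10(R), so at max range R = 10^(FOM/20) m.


At max range FOM = TL, so 20*log10(R) = 65.3
R = 10^(65.3/20) = 1840.77 m = 1.84 km

1.84 km


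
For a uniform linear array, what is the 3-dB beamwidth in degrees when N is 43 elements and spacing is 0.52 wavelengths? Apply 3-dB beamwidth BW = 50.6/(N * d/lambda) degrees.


BW = 50.6 / (43 * 0.52) = 50.6 / 22.36 = 2.26

2.26 deg


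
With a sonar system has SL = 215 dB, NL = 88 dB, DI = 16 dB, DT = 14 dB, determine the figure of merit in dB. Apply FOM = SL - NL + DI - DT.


FOM = SL - NL + DI - DT = 215 - 88 + 16 - 14 = 129

129 dB


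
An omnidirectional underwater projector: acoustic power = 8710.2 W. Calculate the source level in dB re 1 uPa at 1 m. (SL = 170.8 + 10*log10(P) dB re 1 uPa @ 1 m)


SL = 170.8 + 10*log10(8710.2) = 170.8 + 39.4 = 210.2

210.2 dB


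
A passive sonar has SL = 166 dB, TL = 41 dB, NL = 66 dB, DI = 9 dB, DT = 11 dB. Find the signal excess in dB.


SE = SL - TL - NL + DI - DT = 166 - 41 - 66 + 9 - 11 = 57

57 dB


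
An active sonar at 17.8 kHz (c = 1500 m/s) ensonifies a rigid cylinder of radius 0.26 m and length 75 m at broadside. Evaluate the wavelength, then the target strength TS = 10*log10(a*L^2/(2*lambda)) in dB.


Step 1: lambda = c/f = 1500/17800 = 0.08427 m
Step 2: TS = 10*log10(a*L^2/(2*lambda)) = 10*log10(0.26*75^2/(2*0.08427)) = 39.38

39.38 dB


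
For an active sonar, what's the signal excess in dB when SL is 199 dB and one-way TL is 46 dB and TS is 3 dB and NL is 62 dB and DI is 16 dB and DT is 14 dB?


SE = SL - 2*TL + TS - NL + DI - DT = 199 - 2*46 + (3) - 62 + 16 - 14 = 50

50 dB


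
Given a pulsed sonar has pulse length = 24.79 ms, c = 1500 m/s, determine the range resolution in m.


18.5925 m


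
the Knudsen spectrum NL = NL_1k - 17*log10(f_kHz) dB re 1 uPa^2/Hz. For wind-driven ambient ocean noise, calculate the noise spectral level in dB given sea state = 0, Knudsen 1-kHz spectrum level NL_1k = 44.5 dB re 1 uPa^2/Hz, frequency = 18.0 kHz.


NL = NL_1k - 17*log10(f_kHz) = 44.5 - 17*log10(18.0) = 44.5 - (21.34) = 23.16

23.16 dB


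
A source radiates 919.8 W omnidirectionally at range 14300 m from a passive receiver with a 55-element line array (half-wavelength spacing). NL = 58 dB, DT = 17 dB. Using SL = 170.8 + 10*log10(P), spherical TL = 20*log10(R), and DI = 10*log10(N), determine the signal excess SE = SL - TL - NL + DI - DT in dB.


Step 1: SL = 170.8 + 10*log10(919.8) = 200.44 dB
Step 2: TL = 20*log10(14300) = 83.11 dB
Step 3: DI = 10*log10(55) = 17.4 dB
Step 4: SE = SL - TL - NL + DI - DT = 200.44 - 83.11 - 58 + 17.4 - 17 = 59.73

59.73 dB


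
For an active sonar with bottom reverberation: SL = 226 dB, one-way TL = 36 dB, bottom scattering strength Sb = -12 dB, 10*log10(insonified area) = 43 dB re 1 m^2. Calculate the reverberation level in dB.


185 dB


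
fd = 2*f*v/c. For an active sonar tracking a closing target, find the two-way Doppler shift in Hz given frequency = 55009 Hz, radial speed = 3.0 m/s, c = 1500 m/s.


fd = 2*f*v/c = 2 * 55009 * 3.0 / 1500 = 220.04

220.04 Hz


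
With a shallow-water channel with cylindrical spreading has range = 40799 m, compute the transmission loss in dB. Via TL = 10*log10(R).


TL = 10*log10(40799) = 46.11

46.11 dB


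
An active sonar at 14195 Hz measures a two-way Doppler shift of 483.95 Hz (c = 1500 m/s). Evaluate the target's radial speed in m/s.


From fd = 2*f*v/c, v = c*fd/(2*f) = 1500 * 483.95 / (2*14195) = 25.57

25.57 m/s


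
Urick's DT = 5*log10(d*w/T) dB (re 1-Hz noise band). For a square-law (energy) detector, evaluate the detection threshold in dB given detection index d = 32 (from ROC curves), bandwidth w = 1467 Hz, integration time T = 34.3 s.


DT = 5*log10(d*w/T) = 5*log10(32 * 1467 / 34.3) = 5*log10(1368.63) = 15.68

15.68 dB


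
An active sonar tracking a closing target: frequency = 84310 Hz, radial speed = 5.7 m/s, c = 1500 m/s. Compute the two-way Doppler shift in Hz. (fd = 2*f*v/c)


fd = 2*f*v/c = 2 * 84310 * 5.7 / 1500 = 640.76

640.76 Hz


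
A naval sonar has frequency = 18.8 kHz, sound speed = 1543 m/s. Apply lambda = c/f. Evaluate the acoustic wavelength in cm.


lambda = c/f = 1543 / 18800 = 0.0821 m = 8.21 cm

8.21 cm


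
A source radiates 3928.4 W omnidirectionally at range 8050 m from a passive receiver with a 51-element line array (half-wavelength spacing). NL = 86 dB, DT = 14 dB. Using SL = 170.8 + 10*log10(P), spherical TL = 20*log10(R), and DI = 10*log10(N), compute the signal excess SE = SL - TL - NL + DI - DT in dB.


Step 1: SL = 170.8 + 10*log10(3928.4) = 206.74 dB
Step 2: TL = 20*log10(8050) = 78.12 dB
Step 3: DI = 10*log10(51) = 17.08 dB
Step 4: SE = SL - TL - NL + DI - DT = 206.74 - 78.12 - 86 + 17.08 - 14 = 45.7

45.7 dB


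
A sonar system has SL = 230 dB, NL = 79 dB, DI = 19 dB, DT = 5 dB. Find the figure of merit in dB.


FOM = SL - NL + DI - DT = 230 - 79 + 19 - 5 = 165

165 dB


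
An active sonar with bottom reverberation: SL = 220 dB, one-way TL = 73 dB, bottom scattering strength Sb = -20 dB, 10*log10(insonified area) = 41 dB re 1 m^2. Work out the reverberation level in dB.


RL = SL - 2*TL + Sb + 10*log10(A) = 220 - 2*73 + (-20) + 41 = 95

95 dB


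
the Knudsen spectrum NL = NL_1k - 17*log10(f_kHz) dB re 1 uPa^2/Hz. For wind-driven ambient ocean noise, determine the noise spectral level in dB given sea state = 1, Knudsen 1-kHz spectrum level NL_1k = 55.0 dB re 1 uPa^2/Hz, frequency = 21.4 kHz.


NL = NL_1k - 17*log10(f_kHz) = 55.0 - 17*log10(21.4) = 55.0 - (22.62) = 32.38

32.38 dB


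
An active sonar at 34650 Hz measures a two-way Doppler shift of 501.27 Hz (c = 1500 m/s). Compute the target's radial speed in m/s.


From fd = 2*f*v/c, v = c*fd/(2*f) = 1500 * 501.27 / (2*34650) = 10.85

10.85 m/s


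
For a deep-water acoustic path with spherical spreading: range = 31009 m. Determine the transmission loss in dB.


TL = 20*log10(31009) = 89.83

89.83 dB


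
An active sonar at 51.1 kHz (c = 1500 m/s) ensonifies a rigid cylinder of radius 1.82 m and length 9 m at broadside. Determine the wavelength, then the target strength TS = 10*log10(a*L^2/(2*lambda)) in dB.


Step 1: lambda = c/f = 1500/51100 = 0.02935 m
Step 2: TS = 10*log10(a*L^2/(2*lambda)) = 10*log10(1.82*9^2/(2*0.02935)) = 34.0

34.0 dB


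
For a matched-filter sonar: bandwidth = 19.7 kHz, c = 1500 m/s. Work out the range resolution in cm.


3.81 cm


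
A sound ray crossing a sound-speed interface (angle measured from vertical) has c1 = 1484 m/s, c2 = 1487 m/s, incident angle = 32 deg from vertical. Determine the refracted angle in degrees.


sin(theta2) = (c2/c1)*sin(theta1) = (1487/1484)*sin(32 deg) = 0.53099
theta2 = arcsin(0.53099) = 32.07

32.07 deg


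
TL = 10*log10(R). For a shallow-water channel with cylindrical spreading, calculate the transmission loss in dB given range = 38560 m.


TL = 10*log10(38560) = 45.86

45.86 dB


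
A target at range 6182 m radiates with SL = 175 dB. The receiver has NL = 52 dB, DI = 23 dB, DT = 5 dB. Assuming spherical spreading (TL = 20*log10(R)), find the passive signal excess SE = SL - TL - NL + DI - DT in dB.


Step 1: TL = 20*log10(6182) = 75.82 dB
Step 2: SE = 175 - 75.82 - 52 + 23 - 5 = 65.18

65.18 dB


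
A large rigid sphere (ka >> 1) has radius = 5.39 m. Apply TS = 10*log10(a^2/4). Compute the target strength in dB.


TS = 10*log10(5.39^2 / 4) = 10*log10(7.263025) = 8.61

8.61 dB


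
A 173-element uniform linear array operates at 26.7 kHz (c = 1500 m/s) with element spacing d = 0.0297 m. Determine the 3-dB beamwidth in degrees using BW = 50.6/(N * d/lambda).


Step 1: lambda = 1500/26700 = 0.05618 m
Step 2: d/lambda = 0.0297/0.05618 = 0.5287
Step 3: BW = 50.6/(N * d/lambda) = 50.6/(173 * 0.5287) = 0.55

0.55 deg


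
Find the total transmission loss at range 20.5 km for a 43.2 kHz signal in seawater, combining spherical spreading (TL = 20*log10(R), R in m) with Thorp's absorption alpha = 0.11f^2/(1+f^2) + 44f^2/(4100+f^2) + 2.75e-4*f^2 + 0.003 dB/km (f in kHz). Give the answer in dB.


Step 1 (Thorp): alpha = 0.11*1866.24/(1+1866.24) + 44*1866.24/(4100+1866.24) + 2.75e-4*1866.24 + 0.003 = 14.3894 dB/km
Step 2: TL_spread = 20*log10(20500) = 86.24 dB
Step 3: TL_abs = alpha*R = 14.3894 * 20.5 = 294.98 dB
Step 4: TL_total = 86.24 + 294.98 = 381.22

381.22 dB


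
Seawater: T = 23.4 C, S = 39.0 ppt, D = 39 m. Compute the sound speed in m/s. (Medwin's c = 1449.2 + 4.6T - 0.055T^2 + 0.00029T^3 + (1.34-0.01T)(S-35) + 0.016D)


c = 1449.2 + 4.6*23.4 - 0.055*23.4^2 + 0.00029*23.4^3 + (1.34 - 0.01*23.4)*(39.0 - 35) + 0.016*39 = 1535.49

1535.49 m/s


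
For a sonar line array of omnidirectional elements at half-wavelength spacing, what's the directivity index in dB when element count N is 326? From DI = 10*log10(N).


DI = 10*log10(326) = 25.13

25.13 dB


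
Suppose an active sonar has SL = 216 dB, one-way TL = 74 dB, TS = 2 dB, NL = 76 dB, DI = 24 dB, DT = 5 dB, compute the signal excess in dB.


13 dB


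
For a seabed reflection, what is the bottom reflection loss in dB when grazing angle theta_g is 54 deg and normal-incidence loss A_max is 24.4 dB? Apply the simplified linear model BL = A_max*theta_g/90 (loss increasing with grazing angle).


14.64 dB


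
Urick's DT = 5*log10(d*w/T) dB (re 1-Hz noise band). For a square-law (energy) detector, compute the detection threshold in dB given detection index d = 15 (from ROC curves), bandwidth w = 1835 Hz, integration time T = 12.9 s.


DT = 5*log10(d*w/T) = 5*log10(15 * 1835 / 12.9) = 5*log10(2133.72) = 16.65

16.65 dB


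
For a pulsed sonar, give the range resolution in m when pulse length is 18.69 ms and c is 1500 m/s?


dR = c*tau/2 = 1500 * 18.69e-3 / 2 = 14.0175

14.0175 m


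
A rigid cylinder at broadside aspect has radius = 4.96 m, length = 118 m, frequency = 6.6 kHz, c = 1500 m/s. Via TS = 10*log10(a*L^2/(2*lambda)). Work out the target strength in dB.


lambda = 1500/6600 = 0.22727 m
TS = 10*log10(4.96*118^2/(2*0.22727)) = 51.82

51.82 dB


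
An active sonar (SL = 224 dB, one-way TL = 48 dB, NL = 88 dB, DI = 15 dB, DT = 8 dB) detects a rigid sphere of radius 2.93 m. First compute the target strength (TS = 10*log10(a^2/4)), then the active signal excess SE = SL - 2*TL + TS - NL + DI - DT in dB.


Step 1: TS = 10*log10(2.93^2/4) = 3.32 dB
Step 2: SE = SL - 2*TL + TS - NL + DI - DT = 224 - 2*48 + (3.32) - 88 + 15 - 8 = 50.32

50.32 dB


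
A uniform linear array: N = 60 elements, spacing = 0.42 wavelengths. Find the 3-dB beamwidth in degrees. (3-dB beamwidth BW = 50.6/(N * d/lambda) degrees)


2.01 deg


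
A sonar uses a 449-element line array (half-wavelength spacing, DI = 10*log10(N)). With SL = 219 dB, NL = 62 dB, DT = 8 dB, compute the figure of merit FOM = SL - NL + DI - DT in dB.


175.52 dB


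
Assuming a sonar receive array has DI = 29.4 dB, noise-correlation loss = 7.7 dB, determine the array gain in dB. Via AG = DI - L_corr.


AG = DI - L_corr = 29.4 - 7.7 = 21.7

21.7 dB


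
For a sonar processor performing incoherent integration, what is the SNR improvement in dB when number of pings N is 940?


Gain = 5*log10(940) = 14.87

14.87 dB


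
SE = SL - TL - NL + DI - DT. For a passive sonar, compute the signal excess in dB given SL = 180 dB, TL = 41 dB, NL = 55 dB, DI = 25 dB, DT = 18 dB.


SE = SL - TL - NL + DI - DT = 180 - 41 - 55 + 25 - 18 = 91

91 dB


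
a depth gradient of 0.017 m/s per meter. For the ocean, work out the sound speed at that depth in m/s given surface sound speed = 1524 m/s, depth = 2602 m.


c = 1524 + 0.017 * 2602 = 1568.234

1568.234 m/s


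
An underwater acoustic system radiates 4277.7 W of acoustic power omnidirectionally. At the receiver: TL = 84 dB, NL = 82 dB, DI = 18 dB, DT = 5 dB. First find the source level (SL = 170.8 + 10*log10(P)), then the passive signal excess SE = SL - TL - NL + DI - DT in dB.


Step 1: SL = 170.8 + 10*log10(4277.7) = 207.11 dB
Step 2: SE = SL - TL - NL + DI - DT = 207.11 - 84 - 82 + 18 - 5 = 54.11

54.11 dB


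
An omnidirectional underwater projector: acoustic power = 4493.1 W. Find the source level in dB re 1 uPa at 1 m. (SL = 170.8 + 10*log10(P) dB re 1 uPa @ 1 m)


SL = 170.8 + 10*log10(4493.1) = 170.8 + 36.53 = 207.33

207.33 dB


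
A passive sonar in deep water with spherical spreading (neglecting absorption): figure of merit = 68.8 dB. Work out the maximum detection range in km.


At max range FOM = TL, so 20*log10(R) = 68.8
R = 10^(68.8/20) = 2754.23 m = 2.75 km

2.75 km


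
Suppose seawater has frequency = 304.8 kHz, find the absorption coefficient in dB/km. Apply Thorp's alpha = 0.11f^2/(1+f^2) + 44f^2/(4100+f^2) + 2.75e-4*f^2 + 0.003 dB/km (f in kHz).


f^2 = 92903.04
alpha = 0.11*92903.04/(1+92903.04) + 44*92903.04/(4100+92903.04) + 2.75e-4*92903.04 + 0.003 = 67.802

67.802 dB/km


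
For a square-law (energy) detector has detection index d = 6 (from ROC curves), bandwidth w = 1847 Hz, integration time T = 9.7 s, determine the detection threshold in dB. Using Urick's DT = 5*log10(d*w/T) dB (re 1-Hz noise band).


15.29 dB


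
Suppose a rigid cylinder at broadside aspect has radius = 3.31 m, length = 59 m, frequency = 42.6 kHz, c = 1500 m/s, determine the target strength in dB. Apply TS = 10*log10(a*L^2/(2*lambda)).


lambda = 1500/42600 = 0.03521 m
TS = 10*log10(3.31*59^2/(2*0.03521)) = 52.14

52.14 dB


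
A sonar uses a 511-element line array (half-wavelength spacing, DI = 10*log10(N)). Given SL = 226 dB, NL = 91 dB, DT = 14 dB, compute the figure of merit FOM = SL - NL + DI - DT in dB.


Step 1: DI = 10*log10(511) = 27.08 dB
Step 2: FOM = SL - NL + DI - DT = 226 - 91 + 27.08 - 14 = 148.08

148.08 dB


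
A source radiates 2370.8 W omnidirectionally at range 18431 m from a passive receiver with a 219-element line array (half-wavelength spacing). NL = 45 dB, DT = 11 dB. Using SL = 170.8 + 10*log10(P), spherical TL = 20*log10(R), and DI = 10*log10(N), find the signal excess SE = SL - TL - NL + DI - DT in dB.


86.64 dB


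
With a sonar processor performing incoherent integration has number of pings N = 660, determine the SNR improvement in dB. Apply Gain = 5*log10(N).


14.1 dB


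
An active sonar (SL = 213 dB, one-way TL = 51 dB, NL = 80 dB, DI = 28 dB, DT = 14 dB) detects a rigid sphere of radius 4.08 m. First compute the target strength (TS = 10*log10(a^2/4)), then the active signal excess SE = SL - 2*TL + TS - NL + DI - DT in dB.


Step 1: TS = 10*log10(4.08^2/4) = 6.19 dB
Step 2: SE = SL - 2*TL + TS - NL + DI - DT = 213 - 2*51 + (6.19) - 80 + 28 - 14 = 51.19

51.19 dB


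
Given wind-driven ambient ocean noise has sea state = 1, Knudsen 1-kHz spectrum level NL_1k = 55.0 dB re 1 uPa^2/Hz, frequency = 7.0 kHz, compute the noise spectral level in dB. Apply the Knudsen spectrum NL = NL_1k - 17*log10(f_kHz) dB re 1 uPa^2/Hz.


NL = NL_1k - 17*log10(f_kHz) = 55.0 - 17*log10(7.0) = 55.0 - (14.37) = 40.63

40.63 dB


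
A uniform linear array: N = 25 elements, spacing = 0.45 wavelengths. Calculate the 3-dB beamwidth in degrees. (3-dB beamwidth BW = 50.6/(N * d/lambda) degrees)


BW = 50.6 / (25 * 0.45) = 50.6 / 11.25 = 4.5

4.5 deg


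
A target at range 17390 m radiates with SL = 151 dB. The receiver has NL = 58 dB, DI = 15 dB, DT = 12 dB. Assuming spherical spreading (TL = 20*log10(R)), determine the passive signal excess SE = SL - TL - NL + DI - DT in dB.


Step 1: TL = 20*log10(17390) = 84.81 dB
Step 2: SE = 151 - 84.81 - 58 + 15 - 12 = 11.19

11.19 dB


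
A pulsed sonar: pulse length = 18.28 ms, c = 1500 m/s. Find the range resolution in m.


13.71 m


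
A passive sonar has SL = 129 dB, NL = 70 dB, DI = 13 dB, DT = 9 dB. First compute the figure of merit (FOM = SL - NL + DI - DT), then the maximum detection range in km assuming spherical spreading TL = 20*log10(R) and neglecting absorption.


Step 1: FOM = SL - NL + DI - DT = 129 - 70 + 13 - 9 = 63 dB
Step 2: at max range FOM = TL = 20*log10(R), so R = 10^(63/20) = 1412.54 m = 1.41 km

1.41 km


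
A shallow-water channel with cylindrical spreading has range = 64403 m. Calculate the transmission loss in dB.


48.09 dB


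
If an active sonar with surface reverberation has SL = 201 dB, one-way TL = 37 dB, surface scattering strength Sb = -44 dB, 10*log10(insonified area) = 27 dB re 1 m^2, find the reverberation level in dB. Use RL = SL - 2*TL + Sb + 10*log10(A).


110 dB


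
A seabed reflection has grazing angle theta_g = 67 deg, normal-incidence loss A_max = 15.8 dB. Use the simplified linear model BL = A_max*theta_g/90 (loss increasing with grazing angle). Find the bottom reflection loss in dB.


11.76 dB


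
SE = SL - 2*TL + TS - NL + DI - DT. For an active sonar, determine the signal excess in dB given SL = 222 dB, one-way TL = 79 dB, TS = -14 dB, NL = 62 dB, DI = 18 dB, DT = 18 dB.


SE = SL - 2*TL + TS - NL + DI - DT = 222 - 2*79 + (-14) - 62 + 18 - 18 = -12

-12 dB


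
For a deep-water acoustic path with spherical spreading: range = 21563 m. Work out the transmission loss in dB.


TL = 20*log10(21563) = 86.67

86.67 dB


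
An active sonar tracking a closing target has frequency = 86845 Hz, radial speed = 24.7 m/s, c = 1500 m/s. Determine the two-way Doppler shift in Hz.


2860.1 Hz


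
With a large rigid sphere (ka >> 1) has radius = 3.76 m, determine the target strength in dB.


5.48 dB


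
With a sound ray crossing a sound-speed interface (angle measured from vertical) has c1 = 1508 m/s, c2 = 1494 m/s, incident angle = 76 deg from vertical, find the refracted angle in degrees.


sin(theta2) = (c2/c1)*sin(theta1) = (1494/1508)*sin(76 deg) = 0.96129
theta2 = arcsin(0.96129) = 74.01

74.01 deg


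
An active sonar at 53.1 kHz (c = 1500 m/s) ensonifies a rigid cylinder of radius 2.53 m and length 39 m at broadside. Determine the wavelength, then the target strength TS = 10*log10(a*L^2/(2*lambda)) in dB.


Step 1: lambda = c/f = 1500/53100 = 0.02825 m
Step 2: TS = 10*log10(a*L^2/(2*lambda)) = 10*log10(2.53*39^2/(2*0.02825)) = 48.33

48.33 dB


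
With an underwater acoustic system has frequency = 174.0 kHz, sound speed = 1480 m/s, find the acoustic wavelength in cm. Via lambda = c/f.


0.85 cm


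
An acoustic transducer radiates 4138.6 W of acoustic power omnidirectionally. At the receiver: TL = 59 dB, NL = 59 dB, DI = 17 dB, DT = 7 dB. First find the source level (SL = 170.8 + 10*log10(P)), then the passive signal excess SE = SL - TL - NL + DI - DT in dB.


Step 1: SL = 170.8 + 10*log10(4138.6) = 206.97 dB
Step 2: SE = SL - TL - NL + DI - DT = 206.97 - 59 - 59 + 17 - 7 = 98.97

98.97 dB


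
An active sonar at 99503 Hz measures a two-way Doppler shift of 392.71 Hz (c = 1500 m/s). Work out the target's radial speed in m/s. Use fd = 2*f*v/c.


2.96 m/s


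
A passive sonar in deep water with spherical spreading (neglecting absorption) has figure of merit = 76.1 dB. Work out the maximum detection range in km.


6.38 km


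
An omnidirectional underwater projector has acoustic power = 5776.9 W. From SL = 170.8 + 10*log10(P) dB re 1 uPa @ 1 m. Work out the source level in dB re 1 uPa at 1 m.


SL = 170.8 + 10*log10(5776.9) = 170.8 + 37.62 = 208.42

208.42 dB


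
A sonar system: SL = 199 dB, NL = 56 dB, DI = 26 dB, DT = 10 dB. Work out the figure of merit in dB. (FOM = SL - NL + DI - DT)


FOM = SL - NL + DI - DT = 199 - 56 + 26 - 10 = 159

159 dB


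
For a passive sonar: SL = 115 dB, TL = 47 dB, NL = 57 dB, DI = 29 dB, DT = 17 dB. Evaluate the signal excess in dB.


SE = SL - TL - NL + DI - DT = 115 - 47 - 57 + 29 - 17 = 23

23 dB


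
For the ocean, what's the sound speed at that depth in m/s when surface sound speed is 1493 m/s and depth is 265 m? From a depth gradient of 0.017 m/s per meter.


1497.505 m/s


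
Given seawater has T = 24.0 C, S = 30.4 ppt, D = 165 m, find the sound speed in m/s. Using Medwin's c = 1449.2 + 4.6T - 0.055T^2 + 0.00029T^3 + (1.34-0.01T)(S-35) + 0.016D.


1529.51 m/s


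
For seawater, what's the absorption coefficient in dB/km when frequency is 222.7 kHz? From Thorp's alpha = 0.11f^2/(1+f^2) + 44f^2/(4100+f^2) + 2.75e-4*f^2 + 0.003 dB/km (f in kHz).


f^2 = 49595.29
alpha = 0.11*49595.29/(1+49595.29) + 44*49595.29/(4100+49595.29) + 2.75e-4*49595.29 + 0.003 = 54.392

54.392 dB/km


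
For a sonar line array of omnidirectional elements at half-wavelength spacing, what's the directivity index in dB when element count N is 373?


DI = 10*log10(373) = 25.72

25.72 dB


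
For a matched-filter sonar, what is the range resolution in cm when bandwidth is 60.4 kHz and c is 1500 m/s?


1.24 cm


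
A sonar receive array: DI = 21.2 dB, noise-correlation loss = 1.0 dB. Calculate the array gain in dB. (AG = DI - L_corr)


AG = DI - L_corr = 21.2 - 1.0 = 20.2

20.2 dB


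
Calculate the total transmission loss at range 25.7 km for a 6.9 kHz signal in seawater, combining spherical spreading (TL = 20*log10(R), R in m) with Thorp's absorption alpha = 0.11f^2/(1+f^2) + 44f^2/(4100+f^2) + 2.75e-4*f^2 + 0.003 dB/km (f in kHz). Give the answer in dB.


104.36 dB


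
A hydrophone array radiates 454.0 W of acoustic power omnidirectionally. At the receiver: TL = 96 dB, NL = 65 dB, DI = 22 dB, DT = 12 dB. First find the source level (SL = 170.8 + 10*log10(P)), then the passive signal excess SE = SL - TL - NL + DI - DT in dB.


Step 1: SL = 170.8 + 10*log10(454.0) = 197.37 dB
Step 2: SE = SL - TL - NL + DI - DT = 197.37 - 96 - 65 + 22 - 12 = 46.37

46.37 dB


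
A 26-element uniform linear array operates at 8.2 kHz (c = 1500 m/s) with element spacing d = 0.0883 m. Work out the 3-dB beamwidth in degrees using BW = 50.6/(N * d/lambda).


4.03 deg


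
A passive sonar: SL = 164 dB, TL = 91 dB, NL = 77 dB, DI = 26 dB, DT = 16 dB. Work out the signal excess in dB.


6 dB


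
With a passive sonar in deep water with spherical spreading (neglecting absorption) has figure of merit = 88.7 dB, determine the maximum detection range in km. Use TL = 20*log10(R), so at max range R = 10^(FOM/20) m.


At max range FOM = TL, so 20*log10(R) = 88.7
R = 10^(88.7/20) = 27227.01 m = 27.23 km

27.23 km


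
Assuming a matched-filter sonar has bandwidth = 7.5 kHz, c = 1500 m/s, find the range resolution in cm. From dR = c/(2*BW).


dR = c/(2*BW) = 1500 / (2 * 7.5e3) = 0.1 m = 10.0 cm

10.0 cm


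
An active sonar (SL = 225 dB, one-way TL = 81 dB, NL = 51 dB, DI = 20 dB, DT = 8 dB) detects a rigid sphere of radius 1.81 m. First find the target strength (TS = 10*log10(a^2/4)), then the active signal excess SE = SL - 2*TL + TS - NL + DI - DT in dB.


Step 1: TS = 10*log10(1.81^2/4) = -0.87 dB
Step 2: SE = SL - 2*TL + TS - NL + DI - DT = 225 - 2*81 + (-0.87) - 51 + 20 - 8 = 23.13

23.13 dB


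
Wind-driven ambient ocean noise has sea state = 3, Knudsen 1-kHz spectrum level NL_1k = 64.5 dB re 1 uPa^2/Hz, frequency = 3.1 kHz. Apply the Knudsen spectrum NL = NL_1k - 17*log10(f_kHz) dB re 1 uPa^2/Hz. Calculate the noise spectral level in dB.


NL = NL_1k - 17*log10(f_kHz) = 64.5 - 17*log10(3.1) = 64.5 - (8.35) = 56.15

56.15 dB


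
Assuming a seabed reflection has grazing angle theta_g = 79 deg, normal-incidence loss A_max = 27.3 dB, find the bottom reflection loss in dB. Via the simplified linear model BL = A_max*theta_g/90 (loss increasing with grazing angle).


23.96 dB


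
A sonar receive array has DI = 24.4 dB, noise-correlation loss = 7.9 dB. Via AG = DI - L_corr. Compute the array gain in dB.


AG = DI - L_corr = 24.4 - 7.9 = 16.5

16.5 dB


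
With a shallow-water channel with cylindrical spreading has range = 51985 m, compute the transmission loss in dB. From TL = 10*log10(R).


47.16 dB


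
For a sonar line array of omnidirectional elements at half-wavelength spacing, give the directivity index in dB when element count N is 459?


DI = 10*log10(459) = 26.62

26.62 dB


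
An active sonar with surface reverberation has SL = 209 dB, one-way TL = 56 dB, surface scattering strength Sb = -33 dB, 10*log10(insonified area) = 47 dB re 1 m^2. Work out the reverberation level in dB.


RL = SL - 2*TL + Sb + 10*log10(A) = 209 - 2*56 + (-33) + 47 = 111

111 dB


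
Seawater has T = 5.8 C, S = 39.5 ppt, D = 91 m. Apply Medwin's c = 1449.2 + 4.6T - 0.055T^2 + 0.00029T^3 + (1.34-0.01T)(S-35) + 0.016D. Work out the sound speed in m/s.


1481.31 m/s


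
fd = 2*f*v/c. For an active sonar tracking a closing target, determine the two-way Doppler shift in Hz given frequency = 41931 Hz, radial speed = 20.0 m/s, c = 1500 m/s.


fd = 2*f*v/c = 2 * 41931 * 20.0 / 1500 = 1118.16

1118.16 Hz


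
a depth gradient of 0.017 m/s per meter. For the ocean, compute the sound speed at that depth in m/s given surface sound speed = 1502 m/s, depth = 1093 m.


c = 1502 + 0.017 * 1093 = 1520.581

1520.581 m/s


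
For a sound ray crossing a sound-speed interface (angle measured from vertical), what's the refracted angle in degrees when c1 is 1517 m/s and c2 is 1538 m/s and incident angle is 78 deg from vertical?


82.61 deg


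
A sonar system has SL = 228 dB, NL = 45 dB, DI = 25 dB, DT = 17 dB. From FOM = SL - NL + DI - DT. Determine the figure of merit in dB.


191 dB


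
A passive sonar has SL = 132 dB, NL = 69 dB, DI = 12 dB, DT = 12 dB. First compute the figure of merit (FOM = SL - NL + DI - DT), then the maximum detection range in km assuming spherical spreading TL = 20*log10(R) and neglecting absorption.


Step 1: FOM = SL - NL + DI - DT = 132 - 69 + 12 - 12 = 63 dB
Step 2: at max range FOM = TL = 20*log10(R), so R = 10^(63/20) = 1412.54 m = 1.41 km

1.41 km


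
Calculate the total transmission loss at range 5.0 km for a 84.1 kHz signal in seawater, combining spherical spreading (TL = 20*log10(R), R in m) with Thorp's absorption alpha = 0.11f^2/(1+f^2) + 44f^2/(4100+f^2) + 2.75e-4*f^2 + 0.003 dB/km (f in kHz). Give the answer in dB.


223.54 dB


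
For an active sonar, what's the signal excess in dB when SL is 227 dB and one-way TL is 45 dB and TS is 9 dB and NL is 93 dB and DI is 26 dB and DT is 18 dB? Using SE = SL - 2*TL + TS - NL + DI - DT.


61 dB


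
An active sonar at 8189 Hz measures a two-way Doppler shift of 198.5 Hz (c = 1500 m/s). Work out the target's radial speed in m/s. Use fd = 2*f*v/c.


From fd = 2*f*v/c, v = c*fd/(2*f) = 1500 * 198.5 / (2*8189) = 18.18

18.18 m/s


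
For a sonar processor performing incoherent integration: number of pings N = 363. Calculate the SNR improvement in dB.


12.8 dB


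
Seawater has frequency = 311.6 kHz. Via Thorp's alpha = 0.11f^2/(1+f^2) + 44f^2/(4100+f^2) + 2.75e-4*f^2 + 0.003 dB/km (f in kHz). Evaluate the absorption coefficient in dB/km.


f^2 = 97094.56
alpha = 0.11*97094.56/(1+97094.56) + 44*97094.56/(4100+97094.56) + 2.75e-4*97094.56 + 0.003 = 69.031

69.031 dB/km


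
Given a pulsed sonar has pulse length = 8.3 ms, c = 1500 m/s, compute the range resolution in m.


dR = c*tau/2 = 1500 * 8.3e-3 / 2 = 6.225

6.225 m


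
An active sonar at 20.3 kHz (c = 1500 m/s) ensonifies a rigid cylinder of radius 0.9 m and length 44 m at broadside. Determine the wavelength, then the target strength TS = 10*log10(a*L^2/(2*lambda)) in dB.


Step 1: lambda = c/f = 1500/20300 = 0.07389 m
Step 2: TS = 10*log10(a*L^2/(2*lambda)) = 10*log10(0.9*44^2/(2*0.07389)) = 40.72

40.72 dB


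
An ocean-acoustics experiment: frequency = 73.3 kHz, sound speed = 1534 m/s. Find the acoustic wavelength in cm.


lambda = c/f = 1534 / 73300 = 0.0209 m = 2.09 cm

2.09 cm


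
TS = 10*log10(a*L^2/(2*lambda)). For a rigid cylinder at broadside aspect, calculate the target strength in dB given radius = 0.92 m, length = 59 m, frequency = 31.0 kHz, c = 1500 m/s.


lambda = 1500/31000 = 0.04839 m
TS = 10*log10(0.92*59^2/(2*0.04839)) = 45.2

45.2 dB


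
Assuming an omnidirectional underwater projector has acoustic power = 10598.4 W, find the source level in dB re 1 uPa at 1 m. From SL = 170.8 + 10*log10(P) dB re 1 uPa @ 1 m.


SL = 170.8 + 10*log10(10598.4) = 170.8 + 40.25 = 211.05

211.05 dB


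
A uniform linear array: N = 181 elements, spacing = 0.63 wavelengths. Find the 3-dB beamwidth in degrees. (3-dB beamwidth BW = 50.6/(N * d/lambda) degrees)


0.44 deg


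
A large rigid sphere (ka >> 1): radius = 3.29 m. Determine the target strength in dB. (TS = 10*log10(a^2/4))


4.32 dB


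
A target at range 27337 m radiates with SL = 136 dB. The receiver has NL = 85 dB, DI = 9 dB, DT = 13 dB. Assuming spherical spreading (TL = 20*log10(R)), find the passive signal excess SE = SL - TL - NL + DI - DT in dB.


-41.74 dB


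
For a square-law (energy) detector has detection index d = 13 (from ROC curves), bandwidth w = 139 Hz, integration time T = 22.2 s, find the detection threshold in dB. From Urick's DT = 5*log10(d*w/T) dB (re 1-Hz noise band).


DT = 5*log10(d*w/T) = 5*log10(13 * 139 / 22.2) = 5*log10(81.4) = 9.55

9.55 dB


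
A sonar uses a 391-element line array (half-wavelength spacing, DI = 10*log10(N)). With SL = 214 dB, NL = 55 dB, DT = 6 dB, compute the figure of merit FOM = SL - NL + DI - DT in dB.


Step 1: DI = 10*log10(391) = 25.92 dB
Step 2: FOM = SL - NL + DI - DT = 214 - 55 + 25.92 - 6 = 178.92

178.92 dB


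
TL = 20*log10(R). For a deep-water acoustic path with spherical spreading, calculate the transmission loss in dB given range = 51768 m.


94.28 dB


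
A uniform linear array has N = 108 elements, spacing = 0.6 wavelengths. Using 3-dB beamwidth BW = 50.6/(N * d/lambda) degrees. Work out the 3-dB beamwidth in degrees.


BW = 50.6 / (108 * 0.6) = 50.6 / 64.8 = 0.78

0.78 deg


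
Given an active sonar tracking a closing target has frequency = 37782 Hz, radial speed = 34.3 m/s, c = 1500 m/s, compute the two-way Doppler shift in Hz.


fd = 2*f*v/c = 2 * 37782 * 34.3 / 1500 = 1727.9

1727.9 Hz


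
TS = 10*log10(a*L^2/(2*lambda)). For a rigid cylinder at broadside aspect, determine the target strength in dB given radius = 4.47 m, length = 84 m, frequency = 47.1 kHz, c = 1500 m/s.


lambda = 1500/47100 = 0.03185 m
TS = 10*log10(4.47*84^2/(2*0.03185)) = 56.95

56.95 dB


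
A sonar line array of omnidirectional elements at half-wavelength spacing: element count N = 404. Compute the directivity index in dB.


DI = 10*log10(404) = 26.06

26.06 dB


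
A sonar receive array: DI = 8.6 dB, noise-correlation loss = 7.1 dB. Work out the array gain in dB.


AG = DI - L_corr = 8.6 - 7.1 = 1.5

1.5 dB


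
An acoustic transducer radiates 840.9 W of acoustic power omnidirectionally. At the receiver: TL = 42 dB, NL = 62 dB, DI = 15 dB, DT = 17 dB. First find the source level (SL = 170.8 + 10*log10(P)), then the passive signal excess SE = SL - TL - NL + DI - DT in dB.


Step 1: SL = 170.8 + 10*log10(840.9) = 200.05 dB
Step 2: SE = SL - TL - NL + DI - DT = 200.05 - 42 - 62 + 15 - 17 = 94.05

94.05 dB


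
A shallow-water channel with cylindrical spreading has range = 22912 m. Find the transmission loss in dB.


43.6 dB


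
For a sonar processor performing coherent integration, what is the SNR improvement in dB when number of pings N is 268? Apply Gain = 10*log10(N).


Gain = 10*log10(268) = 24.28

24.28 dB
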